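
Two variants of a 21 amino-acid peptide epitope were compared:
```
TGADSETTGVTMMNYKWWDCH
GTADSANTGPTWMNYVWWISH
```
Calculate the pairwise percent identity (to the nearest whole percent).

Mismatches at positions 1, 2, 6, 7, 10, 12, 16, 19, 20 (1-based): 9 of 21.
Identical positions: 12/21 = 57.14% → 57%.

57%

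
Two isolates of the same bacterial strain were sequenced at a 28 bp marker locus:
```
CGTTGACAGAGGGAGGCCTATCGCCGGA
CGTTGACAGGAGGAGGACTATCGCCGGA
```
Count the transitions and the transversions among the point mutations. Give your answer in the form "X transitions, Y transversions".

Transitions (purine↔purine or pyrimidine↔pyrimidine): 10 A→G, 11 G→A.
Transversions (purine↔pyrimidine): 17 C→A.

2 transitions, 1 transversion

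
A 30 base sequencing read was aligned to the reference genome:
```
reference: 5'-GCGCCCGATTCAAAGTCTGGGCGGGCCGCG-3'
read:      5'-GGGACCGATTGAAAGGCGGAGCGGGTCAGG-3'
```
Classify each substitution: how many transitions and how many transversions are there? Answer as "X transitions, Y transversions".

Mismatches (1-based):
position 2: C→G (pyrimidine→purine, transversion)
position 4: C→A (pyrimidine→purine, transversion)
position 11: C→G (pyrimidine→purine, transversion)
position 16: T→G (pyrimidine→purine, transversion)
position 18: T→G (pyrimidine→purine, transversion)
position 20: G→A (purine→purine, transition)
position 26: C→T (pyrimidine→pyrimidine, transition)
position 28: G→A (purine→purine, transition)
position 29: C→G (pyrimidine→purine, transversion)

3 transitions, 6 transversions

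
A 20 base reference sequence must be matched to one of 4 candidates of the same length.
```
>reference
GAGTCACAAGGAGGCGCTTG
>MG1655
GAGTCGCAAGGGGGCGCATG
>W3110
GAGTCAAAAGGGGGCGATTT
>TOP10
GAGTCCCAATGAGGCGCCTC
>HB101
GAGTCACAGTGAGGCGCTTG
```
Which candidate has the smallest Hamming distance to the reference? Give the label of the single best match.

Hamming distances to reference — MG1655: 3; W3110: 4; TOP10: 4; HB101: 2.
Smallest is HB101 with 2 mismatches.

HB101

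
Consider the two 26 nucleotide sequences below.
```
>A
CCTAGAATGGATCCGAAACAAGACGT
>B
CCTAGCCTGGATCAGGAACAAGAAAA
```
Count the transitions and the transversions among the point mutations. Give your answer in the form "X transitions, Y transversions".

Mismatches (1-based):
site 6: A→C (purine→pyrimidine, transversion)
site 7: A→C (purine→pyrimidine, transversion)
site 14: C→A (pyrimidine→purine, transversion)
site 16: A→G (purine→purine, transition)
site 24: C→A (pyrimidine→purine, transversion)
site 25: G→A (purine→purine, transition)
site 26: T→A (pyrimidine→purine, transversion)

2 transitions, 5 transversions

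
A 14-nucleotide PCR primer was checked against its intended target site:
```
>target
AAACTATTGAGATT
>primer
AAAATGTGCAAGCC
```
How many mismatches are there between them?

Comparing position by position, 8 positions differ: 4 (C/A), 6 (A/G), 8 (T/G), 9 (G/C), 11 (G/A), 12 (A/G), 13 (T/C), 14 (T/C).

8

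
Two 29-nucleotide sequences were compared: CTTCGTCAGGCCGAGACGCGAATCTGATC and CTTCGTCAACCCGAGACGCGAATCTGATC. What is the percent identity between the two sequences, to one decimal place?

93.1%

Mismatches at positions 9, 10 (1-based): 2 of 29.
Identical positions: 27/29 = 93.1% → 93.1%.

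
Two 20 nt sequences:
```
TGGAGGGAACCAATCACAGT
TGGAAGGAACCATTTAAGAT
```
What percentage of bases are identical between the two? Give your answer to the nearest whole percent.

6 positions differ (5, 13, 15, 17, 18, 19), so 14 of 20 match: 14/20 = 70%.

70%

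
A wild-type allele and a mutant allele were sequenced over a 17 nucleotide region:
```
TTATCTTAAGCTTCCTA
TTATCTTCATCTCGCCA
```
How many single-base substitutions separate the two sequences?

Mismatches (1-based): site 8: A→C; site 10: G→T; site 13: T→C; site 14: C→G; site 16: T→C.

5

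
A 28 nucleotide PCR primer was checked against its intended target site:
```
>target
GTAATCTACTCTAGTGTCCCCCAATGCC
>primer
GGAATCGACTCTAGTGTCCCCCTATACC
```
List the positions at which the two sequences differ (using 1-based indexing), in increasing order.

2, 7, 23, 26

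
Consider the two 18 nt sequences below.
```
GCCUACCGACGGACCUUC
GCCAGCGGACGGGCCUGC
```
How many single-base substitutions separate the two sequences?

5

Comparing position by position, 5 bases differ: 4 (U/A), 5 (A/G), 7 (C/G), 13 (A/G), 17 (U/G).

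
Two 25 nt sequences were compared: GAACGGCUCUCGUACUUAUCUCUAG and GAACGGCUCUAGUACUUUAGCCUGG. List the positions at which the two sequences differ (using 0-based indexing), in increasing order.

Differences at position 10 (C→A), position 17 (A→U), position 18 (U→A), position 19 (C→G), position 20 (U→C), position 23 (A→G).

10, 17, 18, 19, 20, 23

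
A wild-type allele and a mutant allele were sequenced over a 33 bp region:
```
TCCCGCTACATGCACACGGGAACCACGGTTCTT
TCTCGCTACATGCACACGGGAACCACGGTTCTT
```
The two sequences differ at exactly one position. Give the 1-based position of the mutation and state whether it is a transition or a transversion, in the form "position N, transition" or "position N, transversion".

Position 3 changes C→T. C is a pyrimidine and T is a pyrimidine, so this is a transition.

position 3, transition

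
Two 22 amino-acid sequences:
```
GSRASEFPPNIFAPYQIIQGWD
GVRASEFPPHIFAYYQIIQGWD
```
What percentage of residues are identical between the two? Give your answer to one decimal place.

Mismatches at positions 2, 10, 14 (1-based): 3 of 22.
Identical positions: 19/22 = 86.36% → 86.4%.

86.4%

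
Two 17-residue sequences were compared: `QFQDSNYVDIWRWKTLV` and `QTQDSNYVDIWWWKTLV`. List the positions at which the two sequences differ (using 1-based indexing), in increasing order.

Scanning 1-based: 2: F/T; 12: R/W.

2, 12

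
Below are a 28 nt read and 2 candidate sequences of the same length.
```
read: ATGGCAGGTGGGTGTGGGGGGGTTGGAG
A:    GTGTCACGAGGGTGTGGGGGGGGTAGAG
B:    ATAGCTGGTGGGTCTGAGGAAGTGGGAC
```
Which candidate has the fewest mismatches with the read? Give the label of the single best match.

A

Hamming distances to read — A: 6; B: 8.
Smallest is A with 6 mismatches.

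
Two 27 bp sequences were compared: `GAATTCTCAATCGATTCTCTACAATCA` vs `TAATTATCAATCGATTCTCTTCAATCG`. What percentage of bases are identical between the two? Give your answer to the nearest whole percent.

85%

4 positions differ (1, 6, 21, 27), so 23 of 27 match: 23/27 = 85.19%.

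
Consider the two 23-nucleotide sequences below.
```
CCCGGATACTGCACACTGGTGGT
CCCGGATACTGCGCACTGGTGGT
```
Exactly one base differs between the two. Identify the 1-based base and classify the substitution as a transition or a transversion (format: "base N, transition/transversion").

base 13, transition

The sequences differ only at base 13: A→G (purine→purine), a transition.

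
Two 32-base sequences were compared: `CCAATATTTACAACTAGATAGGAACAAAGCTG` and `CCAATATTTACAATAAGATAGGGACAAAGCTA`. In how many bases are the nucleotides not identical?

Mismatches (1-based): base 14: C→T; base 15: T→A; base 23: A→G; base 32: G→A.

4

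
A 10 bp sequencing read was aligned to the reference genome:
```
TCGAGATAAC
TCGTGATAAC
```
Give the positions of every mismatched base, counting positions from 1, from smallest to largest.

Scanning 1-based: 4: A/T.

4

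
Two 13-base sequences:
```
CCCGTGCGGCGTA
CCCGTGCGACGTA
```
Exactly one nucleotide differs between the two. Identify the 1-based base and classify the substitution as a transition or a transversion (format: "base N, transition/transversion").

The sequences differ only at base 9: G→A (purine→purine), a transition.

base 9, transition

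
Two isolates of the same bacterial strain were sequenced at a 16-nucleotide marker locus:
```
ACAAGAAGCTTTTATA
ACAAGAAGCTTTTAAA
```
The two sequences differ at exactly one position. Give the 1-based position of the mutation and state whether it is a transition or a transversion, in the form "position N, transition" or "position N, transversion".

position 15, transversion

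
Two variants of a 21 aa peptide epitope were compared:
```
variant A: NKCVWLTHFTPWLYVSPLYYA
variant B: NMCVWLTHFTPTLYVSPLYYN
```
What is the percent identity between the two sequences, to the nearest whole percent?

86%

3 positions differ (2, 12, 21), so 18 of 21 match: 18/21 = 85.71%.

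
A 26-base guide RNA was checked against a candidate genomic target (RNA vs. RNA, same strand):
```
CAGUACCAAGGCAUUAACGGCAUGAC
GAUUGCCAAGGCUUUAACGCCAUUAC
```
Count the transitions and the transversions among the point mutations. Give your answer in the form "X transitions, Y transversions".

1 transition, 5 transversions

Transitions (purine↔purine or pyrimidine↔pyrimidine): 5 A→G.
Transversions (purine↔pyrimidine): 1 C→G, 3 G→U, 13 A→U, 20 G→C, 24 G→U.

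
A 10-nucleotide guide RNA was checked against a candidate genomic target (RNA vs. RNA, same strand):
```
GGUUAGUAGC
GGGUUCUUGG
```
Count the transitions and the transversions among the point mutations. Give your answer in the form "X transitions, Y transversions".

0 transitions, 5 transversions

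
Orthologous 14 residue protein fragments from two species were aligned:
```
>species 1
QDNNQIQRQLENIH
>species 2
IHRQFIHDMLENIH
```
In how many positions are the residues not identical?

8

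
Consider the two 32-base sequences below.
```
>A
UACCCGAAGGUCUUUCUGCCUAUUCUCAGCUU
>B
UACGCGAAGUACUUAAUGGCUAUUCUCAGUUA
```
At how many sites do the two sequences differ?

8

Comparing position by position, 8 sites differ: 4 (C/G), 10 (G/U), 11 (U/A), 15 (U/A), 16 (C/A), 19 (C/G), 30 (C/U), 32 (U/A).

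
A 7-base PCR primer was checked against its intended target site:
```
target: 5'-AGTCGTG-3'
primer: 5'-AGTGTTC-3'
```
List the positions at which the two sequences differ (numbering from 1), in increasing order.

Scanning 1-based: 4: C/G; 5: G/T; 7: G/C.

4, 5, 7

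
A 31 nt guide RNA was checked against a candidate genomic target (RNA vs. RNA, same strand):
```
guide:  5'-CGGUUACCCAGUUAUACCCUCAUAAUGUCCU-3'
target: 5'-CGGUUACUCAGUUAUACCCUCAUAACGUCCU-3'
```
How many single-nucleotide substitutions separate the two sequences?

Mismatches (1-based): base 8: C→U; base 26: U→C.

2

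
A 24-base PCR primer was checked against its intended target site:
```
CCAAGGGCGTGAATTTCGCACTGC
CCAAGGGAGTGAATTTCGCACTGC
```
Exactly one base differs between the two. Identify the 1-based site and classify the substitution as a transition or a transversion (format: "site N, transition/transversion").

Site 8 changes C→A. C is a pyrimidine and A is a purine, so this is a transversion.

site 8, transversion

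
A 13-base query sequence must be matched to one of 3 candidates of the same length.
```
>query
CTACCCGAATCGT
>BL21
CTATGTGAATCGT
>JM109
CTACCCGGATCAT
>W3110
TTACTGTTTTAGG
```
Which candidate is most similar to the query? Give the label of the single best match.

JM109

BL21 differs at 3 bases; JM109 differs at 2 bases; W3110 differs at 8 bases. The closest is JM109.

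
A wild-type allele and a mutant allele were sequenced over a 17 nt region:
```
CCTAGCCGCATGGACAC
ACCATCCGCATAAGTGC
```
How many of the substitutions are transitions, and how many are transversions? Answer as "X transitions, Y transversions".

6 transitions, 2 transversions

Transitions (purine↔purine or pyrimidine↔pyrimidine): 3 T→C, 12 G→A, 13 G→A, 14 A→G, 15 C→T, 16 A→G.
Transversions (purine↔pyrimidine): 1 C→A, 5 G→T.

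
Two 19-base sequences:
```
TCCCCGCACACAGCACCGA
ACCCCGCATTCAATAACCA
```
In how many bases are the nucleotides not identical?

Comparing position by position, 7 bases differ: 1 (T/A), 9 (C/T), 10 (A/T), 13 (G/A), 14 (C/T), 16 (C/A), 18 (G/C).

7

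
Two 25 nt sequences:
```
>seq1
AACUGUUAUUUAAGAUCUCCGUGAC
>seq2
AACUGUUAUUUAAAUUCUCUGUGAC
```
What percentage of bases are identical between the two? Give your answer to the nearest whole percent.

3 positions differ (14, 15, 20), so 22 of 25 match: 22/25 = 88%.

88%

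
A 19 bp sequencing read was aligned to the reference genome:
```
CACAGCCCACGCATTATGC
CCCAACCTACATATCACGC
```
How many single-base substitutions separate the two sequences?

7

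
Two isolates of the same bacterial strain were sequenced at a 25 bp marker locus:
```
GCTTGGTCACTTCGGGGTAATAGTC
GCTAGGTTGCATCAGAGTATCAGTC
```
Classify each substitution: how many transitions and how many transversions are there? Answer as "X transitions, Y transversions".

5 transitions, 3 transversions

Mismatches (1-based):
base 4: T→A (pyrimidine→purine, transversion)
base 8: C→T (pyrimidine→pyrimidine, transition)
base 9: A→G (purine→purine, transition)
base 11: T→A (pyrimidine→purine, transversion)
base 14: G→A (purine→purine, transition)
base 16: G→A (purine→purine, transition)
base 20: A→T (purine→pyrimidine, transversion)
base 21: T→C (pyrimidine→pyrimidine, transition)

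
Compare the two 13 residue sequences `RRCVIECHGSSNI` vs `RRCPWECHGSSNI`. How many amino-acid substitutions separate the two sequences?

2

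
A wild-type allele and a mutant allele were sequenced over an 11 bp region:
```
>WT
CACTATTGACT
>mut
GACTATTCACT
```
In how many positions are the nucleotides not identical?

2

Comparing position by position, 2 positions differ: 1 (C/G), 8 (G/C).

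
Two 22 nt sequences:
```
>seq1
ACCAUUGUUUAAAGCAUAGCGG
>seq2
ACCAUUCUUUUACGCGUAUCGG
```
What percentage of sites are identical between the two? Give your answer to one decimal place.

5 positions differ (7, 11, 13, 16, 19), so 17 of 22 match: 17/22 = 77.27%.

77.3%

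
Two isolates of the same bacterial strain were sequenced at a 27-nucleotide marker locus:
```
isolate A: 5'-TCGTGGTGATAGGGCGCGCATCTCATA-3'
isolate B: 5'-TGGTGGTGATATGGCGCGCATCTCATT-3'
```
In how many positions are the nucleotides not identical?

3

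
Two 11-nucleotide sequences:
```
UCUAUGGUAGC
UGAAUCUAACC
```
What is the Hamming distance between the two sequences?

6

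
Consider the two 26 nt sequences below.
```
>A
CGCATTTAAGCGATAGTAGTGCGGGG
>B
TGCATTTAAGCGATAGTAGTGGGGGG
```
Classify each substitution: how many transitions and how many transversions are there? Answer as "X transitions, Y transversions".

1 transition, 1 transversion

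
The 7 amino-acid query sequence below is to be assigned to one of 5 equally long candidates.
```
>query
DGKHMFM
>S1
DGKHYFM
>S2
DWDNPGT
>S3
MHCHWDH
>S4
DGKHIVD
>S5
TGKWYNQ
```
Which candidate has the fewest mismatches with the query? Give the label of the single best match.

S1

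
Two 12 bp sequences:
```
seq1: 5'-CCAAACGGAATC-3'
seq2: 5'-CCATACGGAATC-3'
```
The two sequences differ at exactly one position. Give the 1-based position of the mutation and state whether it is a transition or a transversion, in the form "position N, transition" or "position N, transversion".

position 4, transversion

The sequences differ only at position 4: A→T (purine→pyrimidine), a transversion.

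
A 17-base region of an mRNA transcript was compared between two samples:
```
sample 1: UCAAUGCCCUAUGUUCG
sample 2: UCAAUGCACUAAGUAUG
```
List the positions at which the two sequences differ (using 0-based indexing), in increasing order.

7, 11, 14, 15

Differences at position 7 (C→A), position 11 (U→A), position 14 (U→A), position 15 (C→U).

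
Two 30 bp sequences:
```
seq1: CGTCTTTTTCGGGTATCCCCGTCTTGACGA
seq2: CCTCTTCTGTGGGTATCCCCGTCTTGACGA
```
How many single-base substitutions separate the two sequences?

Mismatches (1-based): position 2: G→C; position 7: T→C; position 9: T→G; position 10: C→T.

4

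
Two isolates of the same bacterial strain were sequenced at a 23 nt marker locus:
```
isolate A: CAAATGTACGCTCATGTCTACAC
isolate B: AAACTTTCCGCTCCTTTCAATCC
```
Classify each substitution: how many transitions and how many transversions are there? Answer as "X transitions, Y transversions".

1 transition, 8 transversions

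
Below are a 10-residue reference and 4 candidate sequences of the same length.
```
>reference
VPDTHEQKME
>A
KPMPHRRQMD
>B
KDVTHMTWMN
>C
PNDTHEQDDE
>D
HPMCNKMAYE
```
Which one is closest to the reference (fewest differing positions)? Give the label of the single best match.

C

A differs at 7 positions; B differs at 7 positions; C differs at 4 positions; D differs at 8 positions. The closest is C.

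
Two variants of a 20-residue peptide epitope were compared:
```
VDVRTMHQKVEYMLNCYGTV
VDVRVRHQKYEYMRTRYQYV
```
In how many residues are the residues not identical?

Comparing position by position, 8 residues differ: 5 (T/V), 6 (M/R), 10 (V/Y), 14 (L/R), 15 (N/T), 16 (C/R), 18 (G/Q), 19 (T/Y).

8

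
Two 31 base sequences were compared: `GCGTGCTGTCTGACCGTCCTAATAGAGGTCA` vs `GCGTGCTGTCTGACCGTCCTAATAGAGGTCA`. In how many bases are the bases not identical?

0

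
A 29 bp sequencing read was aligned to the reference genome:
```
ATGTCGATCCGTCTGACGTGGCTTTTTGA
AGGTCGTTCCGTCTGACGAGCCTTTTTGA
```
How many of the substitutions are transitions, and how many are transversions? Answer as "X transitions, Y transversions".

0 transitions, 4 transversions

Mismatches (1-based):
base 2: T→G (pyrimidine→purine, transversion)
base 7: A→T (purine→pyrimidine, transversion)
base 19: T→A (pyrimidine→purine, transversion)
base 21: G→C (purine→pyrimidine, transversion)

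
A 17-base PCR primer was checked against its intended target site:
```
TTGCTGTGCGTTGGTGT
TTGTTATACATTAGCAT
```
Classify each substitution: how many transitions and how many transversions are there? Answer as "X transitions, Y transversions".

7 transitions, 0 transversions

Transitions (purine↔purine or pyrimidine↔pyrimidine): 4 C→T, 6 G→A, 8 G→A, 10 G→A, 13 G→A, 15 T→C, 16 G→A.
Transversions (purine↔pyrimidine): none.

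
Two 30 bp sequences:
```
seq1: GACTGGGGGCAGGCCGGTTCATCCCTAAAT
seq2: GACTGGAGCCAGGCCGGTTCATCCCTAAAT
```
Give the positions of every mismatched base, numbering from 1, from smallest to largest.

7, 9

Scanning 1-based: 7: G/A; 9: G/C.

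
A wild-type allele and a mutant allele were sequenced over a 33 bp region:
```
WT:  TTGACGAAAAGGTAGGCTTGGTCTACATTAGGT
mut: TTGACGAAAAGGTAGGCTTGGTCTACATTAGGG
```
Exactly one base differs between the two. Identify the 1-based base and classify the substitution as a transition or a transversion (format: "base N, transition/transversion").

base 33, transversion

Base 33 changes T→G. T is a pyrimidine and G is a purine, so this is a transversion.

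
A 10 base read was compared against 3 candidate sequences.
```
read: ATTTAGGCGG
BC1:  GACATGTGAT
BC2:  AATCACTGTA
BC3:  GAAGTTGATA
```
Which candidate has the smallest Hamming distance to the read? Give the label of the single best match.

BC2

BC1 differs at 9 sites; BC2 differs at 7 sites; BC3 differs at 9 sites. The closest is BC2.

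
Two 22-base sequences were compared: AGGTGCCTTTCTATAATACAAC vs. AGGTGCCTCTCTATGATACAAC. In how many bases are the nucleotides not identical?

2

Mismatches (1-based): base 9: T→C; base 15: A→G.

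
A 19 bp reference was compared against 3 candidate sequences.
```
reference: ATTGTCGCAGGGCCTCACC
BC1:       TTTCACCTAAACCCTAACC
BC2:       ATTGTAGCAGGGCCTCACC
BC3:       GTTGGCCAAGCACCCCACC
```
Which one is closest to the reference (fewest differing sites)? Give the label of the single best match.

Hamming distances to reference — BC1: 9; BC2: 1; BC3: 7.
Smallest is BC2 with 1 mismatch.

BC2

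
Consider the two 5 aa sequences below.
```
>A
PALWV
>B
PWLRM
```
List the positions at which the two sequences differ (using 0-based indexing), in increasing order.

1, 3, 4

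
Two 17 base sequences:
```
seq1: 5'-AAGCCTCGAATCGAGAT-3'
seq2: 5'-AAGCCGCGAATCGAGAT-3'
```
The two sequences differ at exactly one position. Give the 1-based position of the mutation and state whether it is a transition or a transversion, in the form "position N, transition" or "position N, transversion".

Position 6 changes T→G. T is a pyrimidine and G is a purine, so this is a transversion.

position 6, transversion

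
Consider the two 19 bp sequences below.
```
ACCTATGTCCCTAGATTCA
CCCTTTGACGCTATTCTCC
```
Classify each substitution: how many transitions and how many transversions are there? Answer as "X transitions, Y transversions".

1 transition, 7 transversions

Mismatches (1-based):
position 1: A→C (purine→pyrimidine, transversion)
position 5: A→T (purine→pyrimidine, transversion)
position 8: T→A (pyrimidine→purine, transversion)
position 10: C→G (pyrimidine→purine, transversion)
position 14: G→T (purine→pyrimidine, transversion)
position 15: A→T (purine→pyrimidine, transversion)
position 16: T→C (pyrimidine→pyrimidine, transition)
position 19: A→C (purine→pyrimidine, transversion)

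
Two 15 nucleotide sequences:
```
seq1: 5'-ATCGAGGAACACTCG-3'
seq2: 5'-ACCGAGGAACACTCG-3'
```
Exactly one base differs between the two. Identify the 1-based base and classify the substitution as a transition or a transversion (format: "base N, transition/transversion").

The sequences differ only at base 2: T→C (pyrimidine→pyrimidine), a transition.

base 2, transition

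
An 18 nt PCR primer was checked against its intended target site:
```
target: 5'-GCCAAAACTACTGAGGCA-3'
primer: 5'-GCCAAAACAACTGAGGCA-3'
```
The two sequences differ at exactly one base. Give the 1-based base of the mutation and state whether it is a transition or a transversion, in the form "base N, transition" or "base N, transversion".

base 9, transversion

The sequences differ only at base 9: T→A (pyrimidine→purine), a transversion.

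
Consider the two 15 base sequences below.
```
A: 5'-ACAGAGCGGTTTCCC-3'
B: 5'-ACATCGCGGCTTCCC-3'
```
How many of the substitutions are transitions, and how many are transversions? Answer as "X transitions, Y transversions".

1 transition, 2 transversions

Transitions (purine↔purine or pyrimidine↔pyrimidine): 10 T→C.
Transversions (purine↔pyrimidine): 4 G→T, 5 A→C.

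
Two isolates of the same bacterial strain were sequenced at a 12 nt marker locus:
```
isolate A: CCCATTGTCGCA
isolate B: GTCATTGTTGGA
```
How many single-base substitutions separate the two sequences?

Comparing position by position, 4 sites differ: 1 (C/G), 2 (C/T), 9 (C/T), 11 (C/G).

4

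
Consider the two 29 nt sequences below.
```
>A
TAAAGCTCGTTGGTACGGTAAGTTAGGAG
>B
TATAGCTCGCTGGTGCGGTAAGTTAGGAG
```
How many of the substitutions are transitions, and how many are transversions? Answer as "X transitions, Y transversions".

Transitions (purine↔purine or pyrimidine↔pyrimidine): 10 T→C, 15 A→G.
Transversions (purine↔pyrimidine): 3 A→T.

2 transitions, 1 transversion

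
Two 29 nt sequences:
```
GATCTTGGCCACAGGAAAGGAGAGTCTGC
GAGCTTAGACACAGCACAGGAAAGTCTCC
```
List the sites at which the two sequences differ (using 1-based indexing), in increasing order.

3, 7, 9, 15, 17, 22, 28

Differences at site 3 (T→G), site 7 (G→A), site 9 (C→A), site 15 (G→C), site 17 (A→C), site 22 (G→A), site 28 (G→C).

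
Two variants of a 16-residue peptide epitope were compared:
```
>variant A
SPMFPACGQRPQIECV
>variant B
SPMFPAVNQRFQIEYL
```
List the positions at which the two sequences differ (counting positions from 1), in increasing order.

7, 8, 11, 15, 16

Differences at position 7 (C→V), position 8 (G→N), position 11 (P→F), position 15 (C→Y), position 16 (V→L).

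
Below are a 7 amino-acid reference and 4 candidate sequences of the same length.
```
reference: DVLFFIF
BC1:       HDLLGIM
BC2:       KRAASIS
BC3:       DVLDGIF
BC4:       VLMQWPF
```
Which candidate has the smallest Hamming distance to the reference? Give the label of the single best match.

Hamming distances to reference — BC1: 5; BC2: 6; BC3: 2; BC4: 6.
Smallest is BC3 with 2 mismatches.

BC3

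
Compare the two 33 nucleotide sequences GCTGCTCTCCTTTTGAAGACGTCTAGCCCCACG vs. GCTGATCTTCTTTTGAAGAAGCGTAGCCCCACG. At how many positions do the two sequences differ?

5

Mismatches (1-based): position 5: C→A; position 9: C→T; position 20: C→A; position 22: T→C; position 23: C→G.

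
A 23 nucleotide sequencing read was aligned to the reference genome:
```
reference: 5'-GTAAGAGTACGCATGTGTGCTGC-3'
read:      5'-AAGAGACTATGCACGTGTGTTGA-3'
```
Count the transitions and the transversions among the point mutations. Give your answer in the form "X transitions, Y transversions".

5 transitions, 3 transversions

Transitions (purine↔purine or pyrimidine↔pyrimidine): 1 G→A, 3 A→G, 10 C→T, 14 T→C, 20 C→T.
Transversions (purine↔pyrimidine): 2 T→A, 7 G→C, 23 C→A.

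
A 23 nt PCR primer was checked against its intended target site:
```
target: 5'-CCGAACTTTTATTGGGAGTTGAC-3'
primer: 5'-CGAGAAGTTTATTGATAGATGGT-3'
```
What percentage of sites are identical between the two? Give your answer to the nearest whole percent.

10 positions differ (2, 3, 4, 6, 7, 15, 16, 19, 22, 23), so 13 of 23 match: 13/23 = 56.52%.

57%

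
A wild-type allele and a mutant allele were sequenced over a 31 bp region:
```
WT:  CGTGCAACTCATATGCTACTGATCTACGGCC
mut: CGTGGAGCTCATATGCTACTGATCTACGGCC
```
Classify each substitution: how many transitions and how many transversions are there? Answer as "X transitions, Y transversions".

1 transition, 1 transversion

Mismatches (1-based):
base 5: C→G (pyrimidine→purine, transversion)
base 7: A→G (purine→purine, transition)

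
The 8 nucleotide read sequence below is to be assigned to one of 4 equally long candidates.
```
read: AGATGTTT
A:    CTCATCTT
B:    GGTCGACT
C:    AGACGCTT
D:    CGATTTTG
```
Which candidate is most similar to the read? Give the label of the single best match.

A differs at 6 sites; B differs at 5 sites; C differs at 2 sites; D differs at 3 sites. The closest is C.

C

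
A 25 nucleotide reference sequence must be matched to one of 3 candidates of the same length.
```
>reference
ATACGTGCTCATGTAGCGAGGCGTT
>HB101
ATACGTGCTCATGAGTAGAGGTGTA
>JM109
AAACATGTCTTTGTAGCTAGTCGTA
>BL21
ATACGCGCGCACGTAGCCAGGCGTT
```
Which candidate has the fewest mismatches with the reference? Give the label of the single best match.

Hamming distances to reference — HB101: 6; JM109: 9; BL21: 4.
Smallest is BL21 with 4 mismatches.

BL21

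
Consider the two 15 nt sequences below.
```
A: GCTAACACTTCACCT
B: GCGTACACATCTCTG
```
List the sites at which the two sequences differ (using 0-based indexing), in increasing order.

2, 3, 8, 11, 13, 14

Scanning 0-based: 2: T/G; 3: A/T; 8: T/A; 11: A/T; 13: C/T; 14: T/G.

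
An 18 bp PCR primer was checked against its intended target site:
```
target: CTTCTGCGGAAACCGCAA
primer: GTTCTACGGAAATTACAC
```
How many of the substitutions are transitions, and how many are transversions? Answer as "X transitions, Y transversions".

4 transitions, 2 transversions

Transitions (purine↔purine or pyrimidine↔pyrimidine): 6 G→A, 13 C→T, 14 C→T, 15 G→A.
Transversions (purine↔pyrimidine): 1 C→G, 18 A→C.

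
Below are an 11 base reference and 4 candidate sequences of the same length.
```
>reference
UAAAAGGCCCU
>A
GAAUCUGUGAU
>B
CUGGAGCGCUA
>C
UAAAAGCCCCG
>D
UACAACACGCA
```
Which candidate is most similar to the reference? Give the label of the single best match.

Hamming distances to reference — A: 7; B: 8; C: 2; D: 5.
Smallest is C with 2 mismatches.

C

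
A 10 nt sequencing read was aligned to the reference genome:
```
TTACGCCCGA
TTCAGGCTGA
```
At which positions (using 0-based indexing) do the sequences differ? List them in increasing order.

2, 3, 5, 7

Differences at position 2 (A→C), position 3 (C→A), position 5 (C→G), position 7 (C→T).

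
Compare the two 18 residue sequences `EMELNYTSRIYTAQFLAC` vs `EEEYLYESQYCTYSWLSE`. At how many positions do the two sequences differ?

The sequences differ at positions 2, 4, 5, 7, 9, 10, 11, 13, 14, 15, 17, 18 (1-based) — 12 in total.

12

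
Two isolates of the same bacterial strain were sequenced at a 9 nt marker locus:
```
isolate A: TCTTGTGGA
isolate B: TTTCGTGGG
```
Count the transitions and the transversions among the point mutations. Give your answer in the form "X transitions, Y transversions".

3 transitions, 0 transversions

Mismatches (1-based):
base 2: C→T (pyrimidine→pyrimidine, transition)
base 4: T→C (pyrimidine→pyrimidine, transition)
base 9: A→G (purine→purine, transition)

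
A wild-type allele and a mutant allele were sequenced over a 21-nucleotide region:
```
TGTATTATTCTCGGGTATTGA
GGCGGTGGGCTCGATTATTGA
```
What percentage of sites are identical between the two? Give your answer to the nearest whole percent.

57%

9 positions differ (1, 3, 4, 5, 7, 8, 9, 14, 15), so 12 of 21 match: 12/21 = 57.14%.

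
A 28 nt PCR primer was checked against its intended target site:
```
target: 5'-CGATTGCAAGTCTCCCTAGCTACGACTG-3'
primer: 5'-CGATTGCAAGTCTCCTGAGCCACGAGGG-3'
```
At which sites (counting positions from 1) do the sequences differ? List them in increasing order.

16, 17, 21, 26, 27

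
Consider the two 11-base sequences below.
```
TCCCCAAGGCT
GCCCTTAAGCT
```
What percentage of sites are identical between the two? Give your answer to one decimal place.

63.6%

Mismatches at positions 1, 5, 6, 8 (1-based): 4 of 11.
Identical positions: 7/11 = 63.64% → 63.6%.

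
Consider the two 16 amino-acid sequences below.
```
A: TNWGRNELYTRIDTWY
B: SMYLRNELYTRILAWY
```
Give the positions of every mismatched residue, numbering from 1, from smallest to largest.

1, 2, 3, 4, 13, 14

Scanning 1-based: 1: T/S; 2: N/M; 3: W/Y; 4: G/L; 13: D/L; 14: T/A.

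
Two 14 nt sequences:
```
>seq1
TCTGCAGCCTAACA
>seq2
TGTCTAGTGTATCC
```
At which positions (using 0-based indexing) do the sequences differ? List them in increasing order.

1, 3, 4, 7, 8, 11, 13

Scanning 0-based: 1: C/G; 3: G/C; 4: C/T; 7: C/T; 8: C/G; 11: A/T; 13: A/C.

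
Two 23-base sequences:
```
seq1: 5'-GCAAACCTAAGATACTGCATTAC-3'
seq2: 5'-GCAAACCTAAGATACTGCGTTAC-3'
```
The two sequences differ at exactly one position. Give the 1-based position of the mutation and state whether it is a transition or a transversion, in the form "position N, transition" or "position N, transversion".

position 19, transition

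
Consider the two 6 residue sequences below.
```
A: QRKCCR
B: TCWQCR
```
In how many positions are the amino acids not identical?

Mismatches (1-based): position 1: Q→T; position 2: R→C; position 3: K→W; position 4: C→Q.

4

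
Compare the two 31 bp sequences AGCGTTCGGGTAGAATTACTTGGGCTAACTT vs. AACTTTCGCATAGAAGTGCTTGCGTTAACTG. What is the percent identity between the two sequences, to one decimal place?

Mismatches at positions 2, 4, 9, 10, 16, 18, 23, 25, 31 (1-based): 9 of 31.
Identical positions: 22/31 = 70.97% → 71.0%.

71.0%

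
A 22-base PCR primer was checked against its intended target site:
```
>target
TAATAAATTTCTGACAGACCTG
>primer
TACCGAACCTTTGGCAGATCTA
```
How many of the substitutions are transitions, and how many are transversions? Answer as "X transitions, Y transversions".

8 transitions, 1 transversion

Transitions (purine↔purine or pyrimidine↔pyrimidine): 4 T→C, 5 A→G, 8 T→C, 9 T→C, 11 C→T, 14 A→G, 19 C→T, 22 G→A.
Transversions (purine↔pyrimidine): 3 A→C.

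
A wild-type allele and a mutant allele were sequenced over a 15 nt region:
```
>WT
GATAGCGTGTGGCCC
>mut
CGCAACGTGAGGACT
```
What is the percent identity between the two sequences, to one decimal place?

7 positions differ (1, 2, 3, 5, 10, 13, 15), so 8 of 15 match: 8/15 = 53.33%.

53.3%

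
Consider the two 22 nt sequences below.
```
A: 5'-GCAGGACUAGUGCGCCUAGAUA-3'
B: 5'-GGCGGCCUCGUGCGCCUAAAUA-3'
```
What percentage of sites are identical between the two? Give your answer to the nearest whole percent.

77%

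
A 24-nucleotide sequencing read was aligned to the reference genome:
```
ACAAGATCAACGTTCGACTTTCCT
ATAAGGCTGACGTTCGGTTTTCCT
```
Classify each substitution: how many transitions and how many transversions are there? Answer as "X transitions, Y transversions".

7 transitions, 0 transversions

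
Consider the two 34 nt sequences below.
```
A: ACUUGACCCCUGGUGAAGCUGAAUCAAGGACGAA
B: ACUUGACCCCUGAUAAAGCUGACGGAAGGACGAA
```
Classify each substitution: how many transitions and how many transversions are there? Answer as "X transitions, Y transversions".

2 transitions, 3 transversions

Transitions (purine↔purine or pyrimidine↔pyrimidine): 13 G→A, 15 G→A.
Transversions (purine↔pyrimidine): 23 A→C, 24 U→G, 25 C→G.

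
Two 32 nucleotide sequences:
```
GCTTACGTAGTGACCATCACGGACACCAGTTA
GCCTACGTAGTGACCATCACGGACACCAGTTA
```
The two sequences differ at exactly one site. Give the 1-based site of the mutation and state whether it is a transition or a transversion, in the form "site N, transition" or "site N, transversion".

site 3, transition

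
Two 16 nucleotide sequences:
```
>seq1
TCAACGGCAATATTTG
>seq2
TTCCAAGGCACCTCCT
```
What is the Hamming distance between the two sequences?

The sequences differ at bases 2, 3, 4, 5, 6, 8, 9, 11, 12, 14, 15, 16 (1-based) — 12 in total.

12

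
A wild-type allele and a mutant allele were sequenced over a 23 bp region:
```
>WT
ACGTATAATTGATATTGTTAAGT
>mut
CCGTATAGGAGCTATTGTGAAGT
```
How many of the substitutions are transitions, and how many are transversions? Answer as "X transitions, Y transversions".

1 transition, 5 transversions

Mismatches (1-based):
site 1: A→C (purine→pyrimidine, transversion)
site 8: A→G (purine→purine, transition)
site 9: T→G (pyrimidine→purine, transversion)
site 10: T→A (pyrimidine→purine, transversion)
site 12: A→C (purine→pyrimidine, transversion)
site 19: T→G (pyrimidine→purine, transversion)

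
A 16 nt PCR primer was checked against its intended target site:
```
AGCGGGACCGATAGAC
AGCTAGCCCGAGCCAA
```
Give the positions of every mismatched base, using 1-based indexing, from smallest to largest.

Scanning 1-based: 4: G/T; 5: G/A; 7: A/C; 12: T/G; 13: A/C; 14: G/C; 16: C/A.

4, 5, 7, 12, 13, 14, 16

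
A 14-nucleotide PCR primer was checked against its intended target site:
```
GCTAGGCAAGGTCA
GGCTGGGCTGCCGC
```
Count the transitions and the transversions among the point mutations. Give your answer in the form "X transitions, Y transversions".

Mismatches (1-based):
site 2: C→G (pyrimidine→purine, transversion)
site 3: T→C (pyrimidine→pyrimidine, transition)
site 4: A→T (purine→pyrimidine, transversion)
site 7: C→G (pyrimidine→purine, transversion)
site 8: A→C (purine→pyrimidine, transversion)
site 9: A→T (purine→pyrimidine, transversion)
site 11: G→C (purine→pyrimidine, transversion)
site 12: T→C (pyrimidine→pyrimidine, transition)
site 13: C→G (pyrimidine→purine, transversion)
site 14: A→C (purine→pyrimidine, transversion)

2 transitions, 8 transversions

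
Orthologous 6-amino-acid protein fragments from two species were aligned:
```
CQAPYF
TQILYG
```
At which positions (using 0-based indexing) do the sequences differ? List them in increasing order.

0, 2, 3, 5

Differences at position 0 (C→T), position 2 (A→I), position 3 (P→L), position 5 (F→G).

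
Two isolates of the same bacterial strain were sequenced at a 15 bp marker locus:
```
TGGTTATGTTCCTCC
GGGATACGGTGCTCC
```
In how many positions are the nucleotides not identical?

Mismatches (1-based): position 1: T→G; position 4: T→A; position 7: T→C; position 9: T→G; position 11: C→G.

5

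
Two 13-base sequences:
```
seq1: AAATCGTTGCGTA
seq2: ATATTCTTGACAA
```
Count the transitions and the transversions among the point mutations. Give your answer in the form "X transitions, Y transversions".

1 transition, 5 transversions

Transitions (purine↔purine or pyrimidine↔pyrimidine): 5 C→T.
Transversions (purine↔pyrimidine): 2 A→T, 6 G→C, 10 C→A, 11 G→C, 12 T→A.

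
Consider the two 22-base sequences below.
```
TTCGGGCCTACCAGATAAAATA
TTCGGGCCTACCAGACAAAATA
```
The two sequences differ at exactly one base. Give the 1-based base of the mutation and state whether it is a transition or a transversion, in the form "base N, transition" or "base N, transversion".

base 16, transition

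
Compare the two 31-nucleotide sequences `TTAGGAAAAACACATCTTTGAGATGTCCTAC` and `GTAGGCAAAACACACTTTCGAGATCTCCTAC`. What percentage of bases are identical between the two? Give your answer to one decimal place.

80.6%

6 positions differ (1, 6, 15, 16, 19, 25), so 25 of 31 match: 25/31 = 80.65%.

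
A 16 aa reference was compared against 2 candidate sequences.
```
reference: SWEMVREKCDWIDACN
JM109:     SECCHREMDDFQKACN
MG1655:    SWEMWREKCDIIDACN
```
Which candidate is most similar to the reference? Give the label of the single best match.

JM109 differs at 9 positions; MG1655 differs at 2 positions. The closest is MG1655.

MG1655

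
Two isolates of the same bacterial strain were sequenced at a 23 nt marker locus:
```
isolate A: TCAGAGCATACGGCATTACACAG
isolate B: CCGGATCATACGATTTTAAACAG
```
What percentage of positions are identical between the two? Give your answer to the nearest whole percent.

70%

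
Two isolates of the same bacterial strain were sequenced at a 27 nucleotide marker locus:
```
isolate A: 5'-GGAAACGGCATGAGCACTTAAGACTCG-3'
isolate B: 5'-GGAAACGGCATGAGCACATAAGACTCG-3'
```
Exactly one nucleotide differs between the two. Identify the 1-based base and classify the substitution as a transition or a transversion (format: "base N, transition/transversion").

base 18, transversion

The sequences differ only at base 18: T→A (pyrimidine→purine), a transversion.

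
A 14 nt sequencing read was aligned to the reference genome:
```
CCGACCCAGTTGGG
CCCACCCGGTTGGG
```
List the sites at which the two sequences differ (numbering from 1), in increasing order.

Differences at site 3 (G→C), site 8 (A→G).

3, 8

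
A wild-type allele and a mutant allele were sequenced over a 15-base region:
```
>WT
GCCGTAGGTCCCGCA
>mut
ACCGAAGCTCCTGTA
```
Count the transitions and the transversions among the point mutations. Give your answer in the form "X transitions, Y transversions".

3 transitions, 2 transversions

Transitions (purine↔purine or pyrimidine↔pyrimidine): 1 G→A, 12 C→T, 14 C→T.
Transversions (purine↔pyrimidine): 5 T→A, 8 G→C.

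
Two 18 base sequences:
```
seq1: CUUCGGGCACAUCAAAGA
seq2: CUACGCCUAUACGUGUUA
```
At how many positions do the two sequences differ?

Comparing position by position, 11 positions differ: 3 (U/A), 6 (G/C), 7 (G/C), 8 (C/U), 10 (C/U), 12 (U/C), 13 (C/G), 14 (A/U), 15 (A/G), 16 (A/U), 17 (G/U).

11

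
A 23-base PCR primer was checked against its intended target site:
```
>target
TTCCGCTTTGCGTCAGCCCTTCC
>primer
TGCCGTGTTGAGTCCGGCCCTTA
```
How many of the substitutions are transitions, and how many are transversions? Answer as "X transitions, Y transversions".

3 transitions, 6 transversions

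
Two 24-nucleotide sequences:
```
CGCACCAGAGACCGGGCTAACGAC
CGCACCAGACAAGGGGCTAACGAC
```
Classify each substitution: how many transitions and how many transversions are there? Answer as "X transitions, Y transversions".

0 transitions, 3 transversions

Transitions (purine↔purine or pyrimidine↔pyrimidine): none.
Transversions (purine↔pyrimidine): 10 G→C, 12 C→A, 13 C→G.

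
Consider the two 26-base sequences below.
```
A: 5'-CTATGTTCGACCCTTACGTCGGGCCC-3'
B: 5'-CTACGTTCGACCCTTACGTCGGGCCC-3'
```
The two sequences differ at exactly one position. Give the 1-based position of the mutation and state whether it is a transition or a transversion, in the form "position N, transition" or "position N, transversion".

The sequences differ only at position 4: T→C (pyrimidine→pyrimidine), a transition.

position 4, transition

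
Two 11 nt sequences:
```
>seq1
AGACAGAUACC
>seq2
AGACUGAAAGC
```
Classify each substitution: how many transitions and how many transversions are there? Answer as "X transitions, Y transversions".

0 transitions, 3 transversions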